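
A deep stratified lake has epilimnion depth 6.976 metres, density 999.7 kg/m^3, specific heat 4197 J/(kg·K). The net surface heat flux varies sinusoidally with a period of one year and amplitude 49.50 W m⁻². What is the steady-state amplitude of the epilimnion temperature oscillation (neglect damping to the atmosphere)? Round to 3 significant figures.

8.49 K

Areal heat capacity C = ρ c_p D = 999.7 × 4197 × 6.976 = 2.93×10^7 J/(m²·K).
Angular frequency ω = 2π / T = 2π / 3.15×10^7 s = 1.99×10^-7 s⁻¹.
Cω = 2.93×10^7 × 1.99×10^-7 = 5.83 W/(m²·K).
Amplitude A = F₀ / (Cω) = 49.50 / 5.83 = 8.49 K.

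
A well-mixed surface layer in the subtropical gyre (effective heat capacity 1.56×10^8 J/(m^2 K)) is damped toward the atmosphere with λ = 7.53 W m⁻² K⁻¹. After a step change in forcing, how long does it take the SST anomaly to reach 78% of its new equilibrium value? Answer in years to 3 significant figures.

0.994 years

Areal heat capacity C = 1.56×10^8 J/(m^2 K) (given).
τ = C / λ = 1.56×10^8 / 7.53 = 2.07×10^7 s.
Fraction reached: 1 − e^(−t/τ) = 0.78 ⇒ t = −τ ln(1 − 0.78) = τ × 1.51.
t = 3.14×10^7 s = 0.994 years.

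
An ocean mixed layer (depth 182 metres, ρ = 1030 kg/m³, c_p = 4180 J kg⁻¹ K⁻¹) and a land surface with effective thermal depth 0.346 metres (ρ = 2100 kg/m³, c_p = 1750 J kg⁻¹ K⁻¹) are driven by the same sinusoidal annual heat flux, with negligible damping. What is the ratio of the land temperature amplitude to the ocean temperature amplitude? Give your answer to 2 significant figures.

620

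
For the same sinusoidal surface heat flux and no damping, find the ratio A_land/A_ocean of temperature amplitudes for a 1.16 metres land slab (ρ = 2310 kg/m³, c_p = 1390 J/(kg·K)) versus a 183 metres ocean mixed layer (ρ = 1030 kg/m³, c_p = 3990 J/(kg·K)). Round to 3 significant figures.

202

C_ocean = 1030 × 3990 × 183 = 7.52×10^8 J/(m²·K).
C_land = 2310 × 1390 × 1.16 = 3.72×10^6 J/(m²·K).
Undamped amplitude ∝ 1/C, so A_land/A_ocean = C_ocean/C_land = 202.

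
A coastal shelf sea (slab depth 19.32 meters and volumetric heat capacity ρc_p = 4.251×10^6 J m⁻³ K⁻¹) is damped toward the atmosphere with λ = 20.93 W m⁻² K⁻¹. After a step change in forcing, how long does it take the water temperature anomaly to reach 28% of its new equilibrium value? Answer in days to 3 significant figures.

Areal heat capacity C = ρc_p × D = 4.251×10^6 × 19.32 = 8.21×10^7 J/(m²·K).
τ = C / λ = 8.21×10^7 / 20.93 = 3.92×10^6 s.
Fraction reached: 1 − e^(−t/τ) = 0.28 ⇒ t = −τ ln(1 − 0.28) = τ × 0.329.
t = 1.29×10^6 s = 14.9 days.

14.9 days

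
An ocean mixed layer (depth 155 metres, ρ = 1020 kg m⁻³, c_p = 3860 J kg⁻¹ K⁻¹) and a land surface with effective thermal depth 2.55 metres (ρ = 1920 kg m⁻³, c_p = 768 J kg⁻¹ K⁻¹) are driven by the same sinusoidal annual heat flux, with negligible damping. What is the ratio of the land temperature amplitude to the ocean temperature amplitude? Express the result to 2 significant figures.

160

C_ocean = 1020 × 3860 × 155 = 6.10×10^8 J/(m²·K).
C_land = 1920 × 768 × 2.55 = 3.76×10^6 J/(m²·K).
Undamped amplitude ∝ 1/C, so A_land/A_ocean = C_ocean/C_land = 162.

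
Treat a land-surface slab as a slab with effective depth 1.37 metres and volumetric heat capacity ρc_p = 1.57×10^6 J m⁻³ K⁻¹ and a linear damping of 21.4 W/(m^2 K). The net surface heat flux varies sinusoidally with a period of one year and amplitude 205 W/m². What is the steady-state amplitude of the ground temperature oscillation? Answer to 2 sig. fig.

Areal heat capacity C = ρc_p × D = 1.57×10^6 × 1.37 = 2.15×10^6 J/(m²·K).
Angular frequency ω = 2π / T = 2π / 3.15×10^7 s = 1.99×10^-7 s⁻¹.
√((Cω)² + λ²) = √((0.429)² + 21.4²) = 21.4 W/(m²·K).
Amplitude A = F₀ / √((Cω)²+λ²) = 205 / 21.4 = 9.58 K.

9.6 K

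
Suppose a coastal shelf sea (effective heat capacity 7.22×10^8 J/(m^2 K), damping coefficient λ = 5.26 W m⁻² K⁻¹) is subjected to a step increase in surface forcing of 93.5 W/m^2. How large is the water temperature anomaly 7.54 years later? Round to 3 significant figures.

14.6 K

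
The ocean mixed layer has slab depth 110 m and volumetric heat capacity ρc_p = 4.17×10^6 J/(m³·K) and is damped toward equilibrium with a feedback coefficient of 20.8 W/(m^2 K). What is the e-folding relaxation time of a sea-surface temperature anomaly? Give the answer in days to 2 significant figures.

260 days

Areal heat capacity C = ρc_p × D = 4.17×10^6 × 110 = 4.59×10^8 J/(m²·K).
Relaxation time τ = C / λ = 4.59×10^8 / 20.8 = 2.21×10^7 s.
In days: 2.21×10^7 s / (86400 s/day) = 255 days.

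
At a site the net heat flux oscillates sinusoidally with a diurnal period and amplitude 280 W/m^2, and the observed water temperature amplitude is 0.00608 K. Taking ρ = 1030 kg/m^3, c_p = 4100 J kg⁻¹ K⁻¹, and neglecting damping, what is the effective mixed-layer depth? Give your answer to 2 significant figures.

ω = 2π / 86400 s = 7.27×10^-5 s⁻¹.
Required C = F₀ / (A ω) = 280 / (0.00608 × 7.27×10^-5) = 6.33×10^8 J/(m²·K).
D = C / (ρ c_p) = 6.33×10^8 / (1030 × 4100) = 150 m.

150 m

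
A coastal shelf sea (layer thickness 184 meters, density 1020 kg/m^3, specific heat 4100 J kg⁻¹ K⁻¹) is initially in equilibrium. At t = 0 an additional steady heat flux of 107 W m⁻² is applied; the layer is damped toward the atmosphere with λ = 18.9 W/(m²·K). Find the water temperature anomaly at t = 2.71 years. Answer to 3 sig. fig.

4.97 K

Areal heat capacity C = ρ c_p D = 1020 × 4100 × 184 = 7.69×10^8 J/(m^2 K).
τ = C / λ = 7.69×10^8 / 18.9 = 4.07×10^7 s.
Equilibrium anomaly ΔT_eq = F / λ = 107 / 18.9 = 5.66 K.
t = 2.71 years = 8.55×10^7 s, so t/τ = 2.10.
ΔT(t) = ΔT_eq (1 − e^(−t/τ)) = 5.66 × (1 − e^−2.10) = 4.97 K.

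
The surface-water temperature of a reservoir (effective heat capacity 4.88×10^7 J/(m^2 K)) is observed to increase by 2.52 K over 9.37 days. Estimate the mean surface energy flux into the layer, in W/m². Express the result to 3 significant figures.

Areal heat capacity C = 4.88×10^7 J/(m^2 K) (given).
Required heat per unit area: Q = C ΔT = 4.88×10^7 × 2.52 = 1.23×10^8 J/m².
Flux F = Q / Δt = 1.23×10^8 / 8.10×10^5 s = 152 W/m².

152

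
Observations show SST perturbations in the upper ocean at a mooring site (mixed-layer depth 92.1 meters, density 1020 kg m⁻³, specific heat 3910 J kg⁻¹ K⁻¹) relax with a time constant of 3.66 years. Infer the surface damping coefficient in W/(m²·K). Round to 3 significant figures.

3.18

Areal heat capacity C = ρ c_p D = 1020 × 3910 × 92.1 = 3.67×10^8 J m⁻² K⁻¹.
τ = 3.66 years = 1.16×10^8 s.
λ = C / τ = 3.67×10^8 / 1.16×10^8 = 3.18 W/(m²·K).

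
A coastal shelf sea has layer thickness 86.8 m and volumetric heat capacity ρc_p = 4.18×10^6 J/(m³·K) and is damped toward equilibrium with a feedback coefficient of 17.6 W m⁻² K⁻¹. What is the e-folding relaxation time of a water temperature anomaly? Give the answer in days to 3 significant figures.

Areal heat capacity C = ρc_p × D = 4.18×10^6 × 86.8 = 3.63×10^8 J/(m^2 K).
Relaxation time τ = C / λ = 3.63×10^8 / 17.6 = 2.06×10^7 s.
In days: 2.06×10^7 s / (86400 s/day) = 239 days.

239 days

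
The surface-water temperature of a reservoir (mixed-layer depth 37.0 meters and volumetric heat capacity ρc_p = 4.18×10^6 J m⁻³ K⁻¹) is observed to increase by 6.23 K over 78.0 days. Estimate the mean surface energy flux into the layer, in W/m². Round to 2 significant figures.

140

Areal heat capacity C = ρc_p × D = 4.18×10^6 × 37.0 = 1.55×10^8 J/(m²·K).
Required heat per unit area: Q = C ΔT = 1.55×10^8 × 6.23 = 9.64×10^8 J/m².
Flux F = Q / Δt = 9.64×10^8 / 6.74×10^6 s = 143 W/m².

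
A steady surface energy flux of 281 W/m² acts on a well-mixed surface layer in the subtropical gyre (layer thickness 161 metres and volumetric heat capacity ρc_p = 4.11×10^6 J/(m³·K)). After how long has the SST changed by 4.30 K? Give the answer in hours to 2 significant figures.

Areal heat capacity C = ρc_p × D = 4.11×10^6 × 161 = 6.62×10^8 J/(m^2 K).
Time required: Δt = C ΔT / F = 6.62×10^8 × 4.30 / 281 = 1.01×10^7 s.
In hours: 1.01×10^7 s / (3600 s/hour) = 2810 hours.

2800 hours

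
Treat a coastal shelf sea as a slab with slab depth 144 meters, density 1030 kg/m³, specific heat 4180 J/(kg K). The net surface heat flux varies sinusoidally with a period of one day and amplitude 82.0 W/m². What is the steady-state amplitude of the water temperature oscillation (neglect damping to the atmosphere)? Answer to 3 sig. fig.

Areal heat capacity C = ρ c_p D = 1030 × 4180 × 144 = 6.20×10^8 J/(m^2 K).
Angular frequency ω = 2π / T = 2π / 86400 s = 7.27×10^-5 s⁻¹.
Cω = 6.20×10^8 × 7.27×10^-5 = 45100 W/(m²·K).
Amplitude A = F₀ / (Cω) = 82.0 / 45100 = 0.00182 K.

0.00182 K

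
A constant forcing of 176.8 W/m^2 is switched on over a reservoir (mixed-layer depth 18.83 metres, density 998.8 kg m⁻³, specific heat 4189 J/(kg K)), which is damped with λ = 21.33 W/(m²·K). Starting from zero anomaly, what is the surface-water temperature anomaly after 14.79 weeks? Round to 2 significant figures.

7.6 K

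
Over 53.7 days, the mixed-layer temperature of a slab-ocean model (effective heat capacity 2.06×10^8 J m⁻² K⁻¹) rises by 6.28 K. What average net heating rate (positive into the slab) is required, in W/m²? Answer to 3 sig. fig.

Areal heat capacity C = 2.06×10^8 J m⁻² K⁻¹ (given).
Required heat per unit area: Q = C ΔT = 2.06×10^8 × 6.28 = 1.29×10^9 J/m².
Flux F = Q / Δt = 1.29×10^9 / 4.64×10^6 s = 279 W/m².

279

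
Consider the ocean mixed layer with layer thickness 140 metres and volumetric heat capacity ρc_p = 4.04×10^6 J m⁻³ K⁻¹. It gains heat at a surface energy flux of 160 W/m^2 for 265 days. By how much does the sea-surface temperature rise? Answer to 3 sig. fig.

Areal heat capacity C = ρc_p × D = 4.04×10^6 × 140 = 5.66×10^8 J/(m²·K).
Net heat input Q = F Δt = 160 × (265 days × 86400 s/day) = 3.66×10^9 J/m².
ΔT = Q / C = 3.66×10^9 / 5.66×10^8 = 6.48 K.

6.48 K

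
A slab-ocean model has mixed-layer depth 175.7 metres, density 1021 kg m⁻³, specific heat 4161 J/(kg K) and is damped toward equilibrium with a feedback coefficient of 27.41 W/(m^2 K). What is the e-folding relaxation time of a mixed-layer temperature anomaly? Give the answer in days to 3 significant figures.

Areal heat capacity C = ρ c_p D = 1021 × 4161 × 175.7 = 7.46×10^8 J m⁻² K⁻¹.
Relaxation time τ = C / λ = 7.46×10^8 / 27.41 = 2.72×10^7 s.
In days: 2.72×10^7 s / (86400 s/day) = 315 days.

315 days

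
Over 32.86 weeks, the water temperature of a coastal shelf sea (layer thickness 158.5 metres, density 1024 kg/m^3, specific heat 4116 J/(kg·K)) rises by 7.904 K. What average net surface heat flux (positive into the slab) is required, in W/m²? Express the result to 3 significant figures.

266

Areal heat capacity C = ρ c_p D = 1024 × 4116 × 158.5 = 6.68×10^8 J/(m²·K).
Required heat per unit area: Q = C ΔT = 6.68×10^8 × 7.904 = 5.28×10^9 J/m².
Flux F = Q / Δt = 5.28×10^9 / 1.99×10^7 s = 266 W/m².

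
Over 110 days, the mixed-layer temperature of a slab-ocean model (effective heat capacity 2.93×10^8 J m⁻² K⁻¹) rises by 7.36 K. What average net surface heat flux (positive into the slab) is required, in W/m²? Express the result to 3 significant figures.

227

Areal heat capacity C = 2.93×10^8 J m⁻² K⁻¹ (given).
Required heat per unit area: Q = C ΔT = 2.93×10^8 × 7.36 = 2.16×10^9 J/m².
Flux F = Q / Δt = 2.16×10^9 / 9.50×10^6 s = 227 W/m².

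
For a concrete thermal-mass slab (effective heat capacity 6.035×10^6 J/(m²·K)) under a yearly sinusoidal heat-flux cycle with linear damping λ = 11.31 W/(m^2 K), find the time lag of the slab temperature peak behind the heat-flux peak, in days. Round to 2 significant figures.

Areal heat capacity C = 6.035×10^6 J/(m²·K) (given).
ω = 2π / 3.15×10^7 s = 1.99×10^-7 s⁻¹.
Phase lag φ = arctan(Cω/λ) = arctan(1.20/11.31) = 0.106 rad.
Time lag = φ / ω = 0.106 / 1.99×10^-7 = 5.32×10^5 s = 6.15 days.

6.2 days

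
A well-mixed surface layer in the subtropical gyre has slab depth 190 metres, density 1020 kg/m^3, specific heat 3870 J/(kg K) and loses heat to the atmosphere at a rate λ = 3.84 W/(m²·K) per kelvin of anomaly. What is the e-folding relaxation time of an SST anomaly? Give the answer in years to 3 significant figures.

6.19 years

Areal heat capacity C = ρ c_p D = 1020 × 3870 × 190 = 7.50×10^8 J/(m^2 K).
Relaxation time τ = C / λ = 7.50×10^8 / 3.84 = 1.95×10^8 s.
In years: 1.95×10^8 s / (3.156×10^7 s/year) = 6.19 years.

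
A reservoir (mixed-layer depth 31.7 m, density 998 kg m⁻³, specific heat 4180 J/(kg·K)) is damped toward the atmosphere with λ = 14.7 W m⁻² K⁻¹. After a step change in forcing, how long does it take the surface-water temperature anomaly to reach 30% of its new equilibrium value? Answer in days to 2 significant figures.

37 days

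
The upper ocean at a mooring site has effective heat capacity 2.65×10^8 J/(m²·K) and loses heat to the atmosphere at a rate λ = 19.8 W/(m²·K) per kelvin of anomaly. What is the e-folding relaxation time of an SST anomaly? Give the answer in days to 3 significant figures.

155 days

Areal heat capacity C = 2.65×10^8 J/(m²·K) (given).
Relaxation time τ = C / λ = 2.65×10^8 / 19.8 = 1.34×10^7 s.
In days: 1.34×10^7 s / (86400 s/day) = 155 days.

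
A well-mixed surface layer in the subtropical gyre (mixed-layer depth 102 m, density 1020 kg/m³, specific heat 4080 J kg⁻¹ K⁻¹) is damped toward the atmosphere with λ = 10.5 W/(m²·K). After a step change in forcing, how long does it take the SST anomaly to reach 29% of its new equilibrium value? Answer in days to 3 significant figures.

160 days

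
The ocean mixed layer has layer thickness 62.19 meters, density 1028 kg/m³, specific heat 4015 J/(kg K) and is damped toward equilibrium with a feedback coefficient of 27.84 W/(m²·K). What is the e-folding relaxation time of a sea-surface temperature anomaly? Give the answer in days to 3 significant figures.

Areal heat capacity C = ρ c_p D = 1028 × 4015 × 62.19 = 2.57×10^8 J/(m^2 K).
Relaxation time τ = C / λ = 2.57×10^8 / 27.84 = 9.22×10^6 s.
In days: 9.22×10^6 s / (86400 s/day) = 107 days.

107 days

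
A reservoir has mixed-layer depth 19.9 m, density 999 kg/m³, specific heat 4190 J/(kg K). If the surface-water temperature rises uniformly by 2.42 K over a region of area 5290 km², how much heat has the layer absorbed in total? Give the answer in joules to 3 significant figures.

Areal heat capacity C = ρ c_p D = 999 × 4190 × 19.9 = 8.33×10^7 J/(m²·K).
Heat per unit area: q = C ΔT = 8.33×10^7 × 2.42 = 2.02×10^8 J/m².
Total heat: Q = q × A = 2.02×10^8 × (5290 × 10⁶ m²) = 1.07×10^18 J.

1.07×10^18 J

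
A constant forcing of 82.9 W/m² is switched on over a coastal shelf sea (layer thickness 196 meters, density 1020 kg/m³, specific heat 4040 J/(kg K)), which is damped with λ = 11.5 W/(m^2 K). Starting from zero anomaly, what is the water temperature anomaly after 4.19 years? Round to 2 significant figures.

Areal heat capacity C = ρ c_p D = 1020 × 4040 × 196 = 8.08×10^8 J/(m^2 K).
τ = C / λ = 8.08×10^8 / 11.5 = 7.02×10^7 s.
Equilibrium anomaly ΔT_eq = F / λ = 82.9 / 11.5 = 7.21 K.
t = 4.19 years = 1.32×10^8 s, so t/τ = 1.88.
ΔT(t) = ΔT_eq (1 − e^(−t/τ)) = 7.21 × (1 − e^−1.88) = 6.11 K.

6.1 K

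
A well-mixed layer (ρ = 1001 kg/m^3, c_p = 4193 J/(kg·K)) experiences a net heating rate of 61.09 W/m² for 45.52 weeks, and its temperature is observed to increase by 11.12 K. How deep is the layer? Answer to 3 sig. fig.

36.0 m

Heat input Q = F Δt = 61.09 × 2.75×10^7 s = 1.68×10^9 J/m².
Required areal heat capacity C = Q / ΔT = 1.51×10^8 J/(m²·K).
Depth D = C / (ρ c_p) = 1.51×10^8 / (1001 × 4193) = 36.0 m.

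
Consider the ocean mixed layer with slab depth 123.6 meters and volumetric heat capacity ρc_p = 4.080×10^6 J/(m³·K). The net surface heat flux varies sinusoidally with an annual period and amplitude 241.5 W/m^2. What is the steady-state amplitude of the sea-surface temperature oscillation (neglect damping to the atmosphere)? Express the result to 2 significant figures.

2.4 K

Areal heat capacity C = ρc_p × D = 4.080×10^6 × 123.6 = 5.04×10^8 J/(m^2 K).
Angular frequency ω = 2π / T = 2π / 3.15×10^7 s = 1.99×10^-7 s⁻¹.
Cω = 5.04×10^8 × 1.99×10^-7 = 100 W/(m²·K).
Amplitude A = F₀ / (Cω) = 241.5 / 100 = 2.40 K.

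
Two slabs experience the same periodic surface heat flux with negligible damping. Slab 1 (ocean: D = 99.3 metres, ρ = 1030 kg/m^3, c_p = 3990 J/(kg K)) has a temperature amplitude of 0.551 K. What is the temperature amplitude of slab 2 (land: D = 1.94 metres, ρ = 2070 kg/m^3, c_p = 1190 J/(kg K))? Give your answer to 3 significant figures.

47.1 K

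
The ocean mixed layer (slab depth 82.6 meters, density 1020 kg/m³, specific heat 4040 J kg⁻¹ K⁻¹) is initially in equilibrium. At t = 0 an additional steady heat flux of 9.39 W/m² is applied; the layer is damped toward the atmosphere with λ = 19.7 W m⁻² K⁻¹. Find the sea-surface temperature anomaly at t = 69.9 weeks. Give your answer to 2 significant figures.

Areal heat capacity C = ρ c_p D = 1020 × 4040 × 82.6 = 3.40×10^8 J/(m²·K).
τ = C / λ = 3.40×10^8 / 19.7 = 1.73×10^7 s.
Equilibrium anomaly ΔT_eq = F / λ = 9.39 / 19.7 = 0.477 K.
t = 69.9 weeks = 4.23×10^7 s, so t/τ = 2.45.
ΔT(t) = ΔT_eq (1 − e^(−t/τ)) = 0.477 × (1 − e^−2.45) = 0.435 K.

0.44 K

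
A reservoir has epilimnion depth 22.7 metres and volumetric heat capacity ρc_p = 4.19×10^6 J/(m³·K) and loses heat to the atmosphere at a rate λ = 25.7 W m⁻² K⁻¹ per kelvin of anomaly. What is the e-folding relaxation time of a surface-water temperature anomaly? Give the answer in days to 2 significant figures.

43 days

Areal heat capacity C = ρc_p × D = 4.19×10^6 × 22.7 = 9.51×10^7 J/(m²·K).
Relaxation time τ = C / λ = 9.51×10^7 / 25.7 = 3.70×10^6 s.
In days: 3.70×10^6 s / (86400 s/day) = 42.8 days.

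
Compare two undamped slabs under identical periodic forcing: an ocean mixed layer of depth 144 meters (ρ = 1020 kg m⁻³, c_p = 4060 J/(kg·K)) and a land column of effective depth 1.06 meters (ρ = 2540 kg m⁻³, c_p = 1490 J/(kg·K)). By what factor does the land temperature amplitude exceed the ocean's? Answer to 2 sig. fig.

C_ocean = 1020 × 4060 × 144 = 5.96×10^8 J/(m²·K).
C_land = 2540 × 1490 × 1.06 = 4.01×10^6 J/(m²·K).
Undamped amplitude ∝ 1/C, so A_land/A_ocean = C_ocean/C_land = 149.

150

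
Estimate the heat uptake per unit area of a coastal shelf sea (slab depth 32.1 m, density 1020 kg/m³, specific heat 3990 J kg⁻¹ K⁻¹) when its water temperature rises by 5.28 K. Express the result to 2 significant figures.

6.9×10^8

Areal heat capacity C = ρ c_p D = 1020 × 3990 × 32.1 = 1.31×10^8 J/(m²·K).
ΔQ = C ΔT = 1.31×10^8 × 5.28 = 6.90×10^8 J/m².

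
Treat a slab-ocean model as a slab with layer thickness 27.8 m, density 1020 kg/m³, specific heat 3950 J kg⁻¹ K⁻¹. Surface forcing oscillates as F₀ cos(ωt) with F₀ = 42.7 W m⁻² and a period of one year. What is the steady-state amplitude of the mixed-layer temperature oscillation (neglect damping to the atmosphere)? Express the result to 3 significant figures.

Areal heat capacity C = ρ c_p D = 1020 × 3950 × 27.8 = 1.12×10^8 J/(m^2 K).
Angular frequency ω = 2π / T = 2π / 3.15×10^7 s = 1.99×10^-7 s⁻¹.
Cω = 1.12×10^8 × 1.99×10^-7 = 22.3 W/(m²·K).
Amplitude A = F₀ / (Cω) = 42.7 / 22.3 = 1.91 K.

1.91 K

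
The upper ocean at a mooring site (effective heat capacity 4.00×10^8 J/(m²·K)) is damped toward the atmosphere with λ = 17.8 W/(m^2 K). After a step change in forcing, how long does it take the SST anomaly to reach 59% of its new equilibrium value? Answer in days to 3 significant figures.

Areal heat capacity C = 4.00×10^8 J/(m²·K) (given).
τ = C / λ = 4.00×10^8 / 17.8 = 2.25×10^7 s.
Fraction reached: 1 − e^(−t/τ) = 0.59 ⇒ t = −τ ln(1 − 0.59) = τ × 0.892.
t = 2.00×10^7 s = 232 days.

232 days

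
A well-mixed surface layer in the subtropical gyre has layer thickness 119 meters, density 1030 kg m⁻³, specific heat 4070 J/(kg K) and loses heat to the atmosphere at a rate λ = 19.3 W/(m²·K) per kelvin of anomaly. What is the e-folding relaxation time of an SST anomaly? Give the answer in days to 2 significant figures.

300 days

Areal heat capacity C = ρ c_p D = 1030 × 4070 × 119 = 4.99×10^8 J/(m^2 K).
Relaxation time τ = C / λ = 4.99×10^8 / 19.3 = 2.58×10^7 s.
In days: 2.58×10^7 s / (86400 s/day) = 299 days.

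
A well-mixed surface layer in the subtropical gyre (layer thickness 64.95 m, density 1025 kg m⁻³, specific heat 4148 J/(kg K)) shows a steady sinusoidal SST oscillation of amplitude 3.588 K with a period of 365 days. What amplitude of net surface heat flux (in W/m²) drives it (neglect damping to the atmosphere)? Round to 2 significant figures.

Areal heat capacity C = ρ c_p D = 1025 × 4148 × 64.95 = 2.76×10^8 J/(m²·K).
ω = 2π / 3.15×10^7 s = 1.99×10^-7 s⁻¹.
Cω = 2.76×10^8 × 1.99×10^-7 = 55.0 W/(m²·K).
F₀ = A × Cω = 3.588 × 55.0 = 197 W/m².

200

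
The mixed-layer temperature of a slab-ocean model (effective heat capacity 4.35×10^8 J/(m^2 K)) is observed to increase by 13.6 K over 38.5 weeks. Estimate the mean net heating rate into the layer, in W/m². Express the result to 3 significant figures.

254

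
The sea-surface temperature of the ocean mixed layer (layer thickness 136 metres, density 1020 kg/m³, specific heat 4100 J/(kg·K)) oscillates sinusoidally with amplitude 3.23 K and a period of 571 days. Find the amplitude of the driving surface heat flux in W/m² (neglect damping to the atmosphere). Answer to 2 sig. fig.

Areal heat capacity C = ρ c_p D = 1020 × 4100 × 136 = 5.69×10^8 J/(m²·K).
ω = 2π / 4.93×10^7 s = 1.27×10^-7 s⁻¹.
Cω = 5.69×10^8 × 1.27×10^-7 = 72.4 W/(m²·K).
F₀ = A × Cω = 3.23 × 72.4 = 234 W/m².

230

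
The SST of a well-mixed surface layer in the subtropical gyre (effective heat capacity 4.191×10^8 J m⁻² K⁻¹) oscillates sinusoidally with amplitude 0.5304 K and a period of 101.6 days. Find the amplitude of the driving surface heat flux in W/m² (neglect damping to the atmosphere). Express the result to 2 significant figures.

Areal heat capacity C = 4.191×10^8 J m⁻² K⁻¹ (given).
ω = 2π / 8.78×10^6 s = 7.16×10^-7 s⁻¹.
Cω = 4.19×10^8 × 7.16×10^-7 = 300 W/(m²·K).
F₀ = A × Cω = 0.5304 × 300 = 159 W/m².

160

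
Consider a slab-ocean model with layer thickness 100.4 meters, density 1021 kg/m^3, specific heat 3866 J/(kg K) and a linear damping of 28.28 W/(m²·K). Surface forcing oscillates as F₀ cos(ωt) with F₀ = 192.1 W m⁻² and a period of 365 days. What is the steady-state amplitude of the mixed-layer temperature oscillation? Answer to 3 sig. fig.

2.29 K

Areal heat capacity C = ρ c_p D = 1021 × 3866 × 100.4 = 3.96×10^8 J m⁻² K⁻¹.
Angular frequency ω = 2π / T = 2π / 3.15×10^7 s = 1.99×10^-7 s⁻¹.
√((Cω)² + λ²) = √((79.0)² + 28.28²) = 83.9 W/(m²·K).
Amplitude A = F₀ / √((Cω)²+λ²) = 192.1 / 83.9 = 2.29 K.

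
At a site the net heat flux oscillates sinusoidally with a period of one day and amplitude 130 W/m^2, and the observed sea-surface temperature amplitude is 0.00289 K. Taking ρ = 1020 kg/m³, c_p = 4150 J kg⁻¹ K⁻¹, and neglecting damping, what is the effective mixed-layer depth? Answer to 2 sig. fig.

ω = 2π / 86400 s = 7.27×10^-5 s⁻¹.
Required C = F₀ / (A ω) = 130 / (0.00289 × 7.27×10^-5) = 6.19×10^8 J/(m²·K).
D = C / (ρ c_p) = 6.19×10^8 / (1020 × 4150) = 146 m.

150 m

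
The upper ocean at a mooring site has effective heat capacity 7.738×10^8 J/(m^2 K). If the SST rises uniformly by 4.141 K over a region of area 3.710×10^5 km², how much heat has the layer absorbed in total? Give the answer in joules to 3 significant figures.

1.19×10^21 J

Areal heat capacity C = 7.738×10^8 J/(m^2 K) (given).
Heat per unit area: q = C ΔT = 7.74×10^8 × 4.141 = 3.20×10^9 J/m².
Total heat: Q = q × A = 3.20×10^9 × (3.710×10^5 × 10⁶ m²) = 1.19×10^21 J.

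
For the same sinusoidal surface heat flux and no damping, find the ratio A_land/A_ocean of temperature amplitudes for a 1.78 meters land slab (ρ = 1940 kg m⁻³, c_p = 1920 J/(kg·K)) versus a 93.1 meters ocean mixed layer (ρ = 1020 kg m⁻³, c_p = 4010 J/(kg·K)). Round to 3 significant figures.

57.4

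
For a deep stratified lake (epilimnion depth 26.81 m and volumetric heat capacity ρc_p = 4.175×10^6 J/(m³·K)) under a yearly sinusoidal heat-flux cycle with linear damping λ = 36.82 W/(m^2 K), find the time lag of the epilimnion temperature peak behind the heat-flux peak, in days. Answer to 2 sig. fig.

Areal heat capacity C = ρc_p × D = 4.175×10^6 × 26.81 = 1.12×10^8 J m⁻² K⁻¹.
ω = 2π / 3.15×10^7 s = 1.99×10^-7 s⁻¹.
Phase lag φ = arctan(Cω/λ) = arctan(22.3/36.82) = 0.545 rad.
Time lag = φ / ω = 0.545 / 1.99×10^-7 = 2.73×10^6 s = 31.6 days.

32 days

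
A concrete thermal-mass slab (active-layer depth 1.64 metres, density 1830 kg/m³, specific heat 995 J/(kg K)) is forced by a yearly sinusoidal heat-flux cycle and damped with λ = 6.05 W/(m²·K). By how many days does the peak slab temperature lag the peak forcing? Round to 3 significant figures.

5.69 days

Areal heat capacity C = ρ c_p D = 1830 × 995 × 1.64 = 2.99×10^6 J/(m^2 K).
ω = 2π / 3.15×10^7 s = 1.99×10^-7 s⁻¹.
Phase lag φ = arctan(Cω/λ) = arctan(0.595/6.05) = 0.0980 rad.
Time lag = φ / ω = 0.0980 / 1.99×10^-7 = 4.92×10^5 s = 5.69 days.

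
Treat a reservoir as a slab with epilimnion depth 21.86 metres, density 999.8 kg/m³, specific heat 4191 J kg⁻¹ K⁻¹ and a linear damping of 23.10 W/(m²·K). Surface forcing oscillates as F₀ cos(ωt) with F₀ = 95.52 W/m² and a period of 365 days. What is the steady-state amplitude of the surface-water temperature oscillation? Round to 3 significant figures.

3.24 K

Areal heat capacity C = ρ c_p D = 999.8 × 4191 × 21.86 = 9.16×10^7 J/(m²·K).
Angular frequency ω = 2π / T = 2π / 3.15×10^7 s = 1.99×10^-7 s⁻¹.
√((Cω)² + λ²) = √((18.2)² + 23.10²) = 29.4 W/(m²·K).
Amplitude A = F₀ / √((Cω)²+λ²) = 95.52 / 29.4 = 3.24 K.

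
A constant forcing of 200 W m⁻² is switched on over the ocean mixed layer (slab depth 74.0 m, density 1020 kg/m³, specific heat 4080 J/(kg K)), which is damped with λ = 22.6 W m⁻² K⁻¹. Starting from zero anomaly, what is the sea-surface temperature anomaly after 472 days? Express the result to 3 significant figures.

Areal heat capacity C = ρ c_p D = 1020 × 4080 × 74.0 = 3.08×10^8 J m⁻² K⁻¹.
τ = C / λ = 3.08×10^8 / 22.6 = 1.36×10^7 s.
Equilibrium anomaly ΔT_eq = F / λ = 200 / 22.6 = 8.85 K.
t = 472 days = 4.08×10^7 s, so t/τ = 2.99.
ΔT(t) = ΔT_eq (1 − e^(−t/τ)) = 8.85 × (1 − e^−2.99) = 8.41 K.

8.41 K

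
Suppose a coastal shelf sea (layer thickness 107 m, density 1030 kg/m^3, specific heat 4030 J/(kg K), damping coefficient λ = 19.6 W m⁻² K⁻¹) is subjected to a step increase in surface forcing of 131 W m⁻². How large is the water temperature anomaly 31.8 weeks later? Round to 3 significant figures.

3.82 K

Areal heat capacity C = ρ c_p D = 1030 × 4030 × 107 = 4.44×10^8 J/(m²·K).
τ = C / λ = 4.44×10^8 / 19.6 = 2.27×10^7 s.
Equilibrium anomaly ΔT_eq = F / λ = 131 / 19.6 = 6.68 K.
t = 31.8 weeks = 1.92×10^7 s, so t/τ = 0.849.
ΔT(t) = ΔT_eq (1 − e^(−t/τ)) = 6.68 × (1 − e^−0.849) = 3.82 K.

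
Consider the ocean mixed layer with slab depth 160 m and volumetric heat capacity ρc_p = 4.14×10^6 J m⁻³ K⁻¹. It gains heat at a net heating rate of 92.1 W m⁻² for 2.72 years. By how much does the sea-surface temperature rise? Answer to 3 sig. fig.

11.9 K

Areal heat capacity C = ρc_p × D = 4.14×10^6 × 160 = 6.62×10^8 J/(m²·K).
Net heat input Q = F Δt = 92.1 × (2.72 years × 3.156×10^7 s/year) = 7.91×10^9 J/m².
ΔT = Q / C = 7.91×10^9 / 6.62×10^8 = 11.9 K.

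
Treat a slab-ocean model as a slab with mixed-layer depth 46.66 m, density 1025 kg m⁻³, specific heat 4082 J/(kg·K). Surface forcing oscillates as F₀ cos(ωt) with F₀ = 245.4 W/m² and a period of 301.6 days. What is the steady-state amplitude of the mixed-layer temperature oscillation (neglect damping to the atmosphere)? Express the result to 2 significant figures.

Areal heat capacity C = ρ c_p D = 1025 × 4082 × 46.66 = 1.95×10^8 J/(m^2 K).
Angular frequency ω = 2π / T = 2π / 2.61×10^7 s = 2.41×10^-7 s⁻¹.
Cω = 1.95×10^8 × 2.41×10^-7 = 47.1 W/(m²·K).
Amplitude A = F₀ / (Cω) = 245.4 / 47.1 = 5.21 K.

5.2 K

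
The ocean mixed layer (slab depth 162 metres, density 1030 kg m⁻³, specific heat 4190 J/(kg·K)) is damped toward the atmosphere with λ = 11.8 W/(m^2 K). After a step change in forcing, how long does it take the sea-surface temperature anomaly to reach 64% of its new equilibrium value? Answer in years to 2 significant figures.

1.9 years

Areal heat capacity C = ρ c_p D = 1030 × 4190 × 162 = 6.99×10^8 J m⁻² K⁻¹.
τ = C / λ = 6.99×10^8 / 11.8 = 5.92×10^7 s.
Fraction reached: 1 − e^(−t/τ) = 0.64 ⇒ t = −τ ln(1 − 0.64) = τ × 1.02.
t = 6.05×10^7 s = 1.92 years.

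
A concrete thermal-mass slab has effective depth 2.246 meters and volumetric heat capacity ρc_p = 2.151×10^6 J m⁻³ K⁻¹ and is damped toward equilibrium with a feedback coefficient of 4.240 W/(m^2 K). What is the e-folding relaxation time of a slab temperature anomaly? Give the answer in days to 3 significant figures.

13.2 days

Areal heat capacity C = ρc_p × D = 2.151×10^6 × 2.246 = 4.83×10^6 J/(m^2 K).
Relaxation time τ = C / λ = 4.83×10^6 / 4.240 = 1.14×10^6 s.
In days: 1.14×10^6 s / (86400 s/day) = 13.2 days.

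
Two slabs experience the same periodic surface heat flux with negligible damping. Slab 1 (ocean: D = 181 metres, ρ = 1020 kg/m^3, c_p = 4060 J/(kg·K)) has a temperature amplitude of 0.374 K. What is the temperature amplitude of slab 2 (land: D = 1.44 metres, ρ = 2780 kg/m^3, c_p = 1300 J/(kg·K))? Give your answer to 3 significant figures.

53.9 K

C_ocean = 7.50×10^8 J/(m²·K); C_land = 5.20×10^6 J/(m²·K).
A ∝ 1/C ⇒ A_land = A_ocean × C_ocean/C_land = 0.374 × 144 = 53.9 K.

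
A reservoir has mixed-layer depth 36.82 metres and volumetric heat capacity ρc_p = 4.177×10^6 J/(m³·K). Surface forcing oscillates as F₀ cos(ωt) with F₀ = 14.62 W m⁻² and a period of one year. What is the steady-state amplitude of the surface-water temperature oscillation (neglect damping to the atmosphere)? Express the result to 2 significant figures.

Areal heat capacity C = ρc_p × D = 4.177×10^6 × 36.82 = 1.54×10^8 J m⁻² K⁻¹.
Angular frequency ω = 2π / T = 2π / 3.15×10^7 s = 1.99×10^-7 s⁻¹.
Cω = 1.54×10^8 × 1.99×10^-7 = 30.6 W/(m²·K).
Amplitude A = F₀ / (Cω) = 14.62 / 30.6 = 0.477 K.

0.48 K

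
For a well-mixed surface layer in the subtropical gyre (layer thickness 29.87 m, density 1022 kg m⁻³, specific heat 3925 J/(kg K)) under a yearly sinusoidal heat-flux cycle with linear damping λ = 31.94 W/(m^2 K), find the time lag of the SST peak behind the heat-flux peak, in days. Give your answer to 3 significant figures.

37.3 days

Areal heat capacity C = ρ c_p D = 1022 × 3925 × 29.87 = 1.20×10^8 J/(m²·K).
ω = 2π / 3.15×10^7 s = 1.99×10^-7 s⁻¹.
Phase lag φ = arctan(Cω/λ) = arctan(23.9/31.94) = 0.642 rad.
Time lag = φ / ω = 0.642 / 1.99×10^-7 = 3.22×10^6 s = 37.3 days.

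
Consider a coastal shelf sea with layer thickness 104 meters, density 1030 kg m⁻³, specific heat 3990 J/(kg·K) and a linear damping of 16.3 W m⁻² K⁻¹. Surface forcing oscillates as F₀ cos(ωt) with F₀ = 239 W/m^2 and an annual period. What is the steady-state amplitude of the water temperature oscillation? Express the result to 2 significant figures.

Areal heat capacity C = ρ c_p D = 1030 × 3990 × 104 = 4.27×10^8 J/(m²·K).
Angular frequency ω = 2π / T = 2π / 3.15×10^7 s = 1.99×10^-7 s⁻¹.
√((Cω)² + λ²) = √((85.2)² + 16.3²) = 86.7 W/(m²·K).
Amplitude A = F₀ / √((Cω)²+λ²) = 239 / 86.7 = 2.76 K.

2.8 K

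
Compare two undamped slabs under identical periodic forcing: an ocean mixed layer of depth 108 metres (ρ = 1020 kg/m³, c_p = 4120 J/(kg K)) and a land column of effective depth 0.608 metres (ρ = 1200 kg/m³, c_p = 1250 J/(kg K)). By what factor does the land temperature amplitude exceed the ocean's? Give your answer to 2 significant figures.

C_ocean = 1020 × 4120 × 108 = 4.54×10^8 J/(m²·K).
C_land = 1200 × 1250 × 0.608 = 9.12×10^5 J/(m²·K).
Undamped amplitude ∝ 1/C, so A_land/A_ocean = C_ocean/C_land = 498.

500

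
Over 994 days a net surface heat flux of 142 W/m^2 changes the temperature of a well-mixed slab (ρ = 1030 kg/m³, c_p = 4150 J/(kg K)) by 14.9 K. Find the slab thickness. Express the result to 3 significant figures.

Heat input Q = F Δt = 142 × 8.59×10^7 s = 1.22×10^10 J/m².
Required areal heat capacity C = Q / ΔT = 8.18×10^8 J/(m²·K).
Depth D = C / (ρ c_p) = 8.18×10^8 / (1030 × 4150) = 191 m.

191 m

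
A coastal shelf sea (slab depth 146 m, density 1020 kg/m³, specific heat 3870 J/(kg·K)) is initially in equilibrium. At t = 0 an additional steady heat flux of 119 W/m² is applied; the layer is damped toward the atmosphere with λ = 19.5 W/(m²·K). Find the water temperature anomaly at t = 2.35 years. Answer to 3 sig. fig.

Areal heat capacity C = ρ c_p D = 1020 × 3870 × 146 = 5.76×10^8 J/(m²·K).
τ = C / λ = 5.76×10^8 / 19.5 = 2.96×10^7 s.
Equilibrium anomaly ΔT_eq = F / λ = 119 / 19.5 = 6.10 K.
t = 2.35 years = 7.42×10^7 s, so t/τ = 2.51.
ΔT(t) = ΔT_eq (1 − e^(−t/τ)) = 6.10 × (1 − e^−2.51) = 5.61 K.

5.61 K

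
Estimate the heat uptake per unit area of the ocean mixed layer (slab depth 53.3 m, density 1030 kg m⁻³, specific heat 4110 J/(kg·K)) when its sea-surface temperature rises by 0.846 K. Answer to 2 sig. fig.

Areal heat capacity C = ρ c_p D = 1030 × 4110 × 53.3 = 2.26×10^8 J/(m^2 K).
ΔQ = C ΔT = 2.26×10^8 × 0.846 = 1.91×10^8 J/m².

1.9×10^8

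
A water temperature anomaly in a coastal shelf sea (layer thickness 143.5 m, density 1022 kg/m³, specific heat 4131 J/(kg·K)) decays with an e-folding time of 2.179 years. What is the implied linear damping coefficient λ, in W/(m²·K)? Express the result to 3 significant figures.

Areal heat capacity C = ρ c_p D = 1022 × 4131 × 143.5 = 6.06×10^8 J m⁻² K⁻¹.
τ = 2.179 years = 6.88×10^7 s.
λ = C / τ = 6.06×10^8 / 6.88×10^7 = 8.81 W/(m²·K).

8.81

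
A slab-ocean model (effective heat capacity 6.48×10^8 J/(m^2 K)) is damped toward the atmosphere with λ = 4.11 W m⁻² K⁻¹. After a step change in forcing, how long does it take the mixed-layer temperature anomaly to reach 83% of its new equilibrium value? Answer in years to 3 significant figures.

8.85 years

Areal heat capacity C = 6.48×10^8 J/(m^2 K) (given).
τ = C / λ = 6.48×10^8 / 4.11 = 1.58×10^8 s.
Fraction reached: 1 − e^(−t/τ) = 0.83 ⇒ t = −τ ln(1 − 0.83) = τ × 1.77.
t = 2.79×10^8 s = 8.85 years.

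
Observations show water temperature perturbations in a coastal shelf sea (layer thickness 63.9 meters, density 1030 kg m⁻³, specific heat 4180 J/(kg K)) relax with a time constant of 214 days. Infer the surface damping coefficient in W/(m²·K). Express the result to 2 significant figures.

Areal heat capacity C = ρ c_p D = 1030 × 4180 × 63.9 = 2.75×10^8 J/(m^2 K).
τ = 214 days = 1.85×10^7 s.
λ = C / τ = 2.75×10^8 / 1.85×10^7 = 14.9 W/(m²·K).

15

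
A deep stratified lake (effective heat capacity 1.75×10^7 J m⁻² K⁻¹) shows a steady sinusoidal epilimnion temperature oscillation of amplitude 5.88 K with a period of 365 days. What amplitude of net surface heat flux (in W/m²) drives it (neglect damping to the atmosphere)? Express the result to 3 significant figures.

Areal heat capacity C = 1.75×10^7 J m⁻² K⁻¹ (given).
ω = 2π / 3.15×10^7 s = 1.99×10^-7 s⁻¹.
Cω = 1.75×10^7 × 1.99×10^-7 = 3.49 W/(m²·K).
F₀ = A × Cω = 5.88 × 3.49 = 20.5 W/m².

20.5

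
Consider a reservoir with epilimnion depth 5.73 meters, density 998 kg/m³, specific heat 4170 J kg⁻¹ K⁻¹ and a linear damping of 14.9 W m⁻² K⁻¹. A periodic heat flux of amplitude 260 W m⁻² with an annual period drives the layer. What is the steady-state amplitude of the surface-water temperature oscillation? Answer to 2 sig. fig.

17 K

Areal heat capacity C = ρ c_p D = 998 × 4170 × 5.73 = 2.38×10^7 J/(m^2 K).
Angular frequency ω = 2π / T = 2π / 3.15×10^7 s = 1.99×10^-7 s⁻¹.
√((Cω)² + λ²) = √((4.75)² + 14.9²) = 15.6 W/(m²·K).
Amplitude A = F₀ / √((Cω)²+λ²) = 260 / 15.6 = 16.6 K.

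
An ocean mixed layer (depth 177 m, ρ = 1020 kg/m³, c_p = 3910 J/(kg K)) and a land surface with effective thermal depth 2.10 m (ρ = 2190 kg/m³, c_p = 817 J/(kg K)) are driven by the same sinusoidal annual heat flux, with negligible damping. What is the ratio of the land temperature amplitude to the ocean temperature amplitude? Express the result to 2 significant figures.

190

C_ocean = 1020 × 3910 × 177 = 7.06×10^8 J/(m²·K).
C_land = 2190 × 817 × 2.10 = 3.76×10^6 J/(m²·K).
Undamped amplitude ∝ 1/C, so A_land/A_ocean = C_ocean/C_land = 188.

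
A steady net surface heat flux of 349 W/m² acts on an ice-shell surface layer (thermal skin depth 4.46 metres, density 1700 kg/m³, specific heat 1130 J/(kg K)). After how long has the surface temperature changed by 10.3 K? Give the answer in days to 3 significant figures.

2.93 days

Areal heat capacity C = ρ c_p D = 1700 × 1130 × 4.46 = 8.57×10^6 J/(m^2 K).
Time required: Δt = C ΔT / F = 8.57×10^6 × 10.3 / 349 = 2.53×10^5 s.
In days: 2.53×10^5 s / (86400 s/day) = 2.93 days.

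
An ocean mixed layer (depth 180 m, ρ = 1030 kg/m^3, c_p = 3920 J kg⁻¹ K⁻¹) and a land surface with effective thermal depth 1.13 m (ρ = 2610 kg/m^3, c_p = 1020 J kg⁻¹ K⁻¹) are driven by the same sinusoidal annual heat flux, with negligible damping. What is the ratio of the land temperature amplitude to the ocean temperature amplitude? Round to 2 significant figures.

240

C_ocean = 1030 × 3920 × 180 = 7.27×10^8 J/(m²·K).
C_land = 2610 × 1020 × 1.13 = 3.01×10^6 J/(m²·K).
Undamped amplitude ∝ 1/C, so A_land/A_ocean = C_ocean/C_land = 242.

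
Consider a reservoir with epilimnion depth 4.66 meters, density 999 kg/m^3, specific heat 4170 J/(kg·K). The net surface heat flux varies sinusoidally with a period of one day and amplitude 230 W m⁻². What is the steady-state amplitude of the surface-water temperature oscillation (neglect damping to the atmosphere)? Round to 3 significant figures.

0.163 K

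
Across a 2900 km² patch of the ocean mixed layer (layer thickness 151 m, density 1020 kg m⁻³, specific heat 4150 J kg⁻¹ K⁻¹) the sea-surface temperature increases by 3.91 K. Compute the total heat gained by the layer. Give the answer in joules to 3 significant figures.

Areal heat capacity C = ρ c_p D = 1020 × 4150 × 151 = 6.39×10^8 J/(m^2 K).
Heat per unit area: q = C ΔT = 6.39×10^8 × 3.91 = 2.50×10^9 J/m².
Total heat: Q = q × A = 2.50×10^9 × (2900 × 10⁶ m²) = 7.25×10^18 J.

7.25×10^18 J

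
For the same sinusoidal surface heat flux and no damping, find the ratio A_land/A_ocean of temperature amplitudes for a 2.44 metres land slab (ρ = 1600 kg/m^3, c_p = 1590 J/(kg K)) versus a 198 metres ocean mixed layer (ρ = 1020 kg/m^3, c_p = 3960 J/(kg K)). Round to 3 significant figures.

C_ocean = 1020 × 3960 × 198 = 8.00×10^8 J/(m²·K).
C_land = 1600 × 1590 × 2.44 = 6.21×10^6 J/(m²·K).
Undamped amplitude ∝ 1/C, so A_land/A_ocean = C_ocean/C_land = 129.

129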